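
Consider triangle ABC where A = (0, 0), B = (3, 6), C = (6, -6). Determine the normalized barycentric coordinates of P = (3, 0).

(1/3, 1/3, 1/3)

Signed area of the reference triangle: [ABC] = ½·(0·(6−(-6)) + 3·(-6−0) + 6·(0−6)) = ½·(0 − 18 − 36) = -27.
[PBC] = ½·(3·(6−(-6)) + 3·(-6−0) + 6·(0−6)) = ½·(36 − 18 − 36) = -9, so the A-coordinate is (-9)/(-27) = 1/3.
[APC] = ½·(0·(0−(-6)) + 3·(-6−0) + 6·(0−0)) = ½·(0 − 18 + 0) = -9, so the B-coordinate is 1/3.
[ABP] = ½·(0·(6−0) + 3·(0−0) + 3·(0−6)) = ½·(0 + 0 − 18) = -9, so the C-coordinate is 1/3.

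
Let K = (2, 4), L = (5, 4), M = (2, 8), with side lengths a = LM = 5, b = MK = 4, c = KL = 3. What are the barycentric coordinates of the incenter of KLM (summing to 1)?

(5/12, 1/3, 1/4)

The incenter has barycentric coordinates proportional to the opposite side lengths: (5 : 4 : 3).
Normalizing by 5+4+3 = 12 gives (5/12, 1/3, 1/4).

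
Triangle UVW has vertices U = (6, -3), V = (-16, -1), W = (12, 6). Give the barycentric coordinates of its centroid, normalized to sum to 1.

(1/3, 1/3, 1/3)

The centroid is the average of the vertices, so each weight is 1/3.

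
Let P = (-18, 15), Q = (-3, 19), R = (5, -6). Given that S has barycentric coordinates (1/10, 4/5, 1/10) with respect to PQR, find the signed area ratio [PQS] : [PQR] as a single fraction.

The signed ratio [PQS]/[PQR] equals the barycentric coordinate of S at vertex R, which is 1/10.

1/10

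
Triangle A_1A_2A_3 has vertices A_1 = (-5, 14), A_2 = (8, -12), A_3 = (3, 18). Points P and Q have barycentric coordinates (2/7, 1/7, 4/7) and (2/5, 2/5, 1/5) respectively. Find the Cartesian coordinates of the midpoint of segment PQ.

Barycentric coordinates of the midpoint are the average: (12/35, 19/70, 27/70).
Converting: (12/35)·A_1 + (19/70)·A_2 + (27/70)·A_3 = (113/70, 297/35).

(113/70, 297/35)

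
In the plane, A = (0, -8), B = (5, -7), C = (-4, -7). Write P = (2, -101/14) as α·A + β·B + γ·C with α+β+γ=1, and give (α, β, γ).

(3/14, 4/7, 3/14)

Signed area of the reference triangle: [ABC] = ½·(0·(-7−(-7)) + 5·(-7−(-8)) + (-4)·(-8−(-7))) = ½·(0 + 5 + 4) = 9/2.
[PBC] = ½·(2·(-7−(-7)) + 5·(-7−(-101/14)) + (-4)·(-101/14−(-7))) = ½·(0 + 15/14 + 6/7) = 27/28, so the A-coordinate is (27/28)/(9/2) = 3/14.
[APC] = ½·(0·(-101/14−(-7)) + 2·(-7−(-8)) + (-4)·(-8−(-101/14))) = ½·(0 + 2 + 22/7) = 18/7, so the B-coordinate is 4/7.
[ABP] = ½·(0·(-7−(-101/14)) + 5·(-101/14−(-8)) + 2·(-8−(-7))) = ½·(0 + 55/14 − 2) = 27/28, so the C-coordinate is 3/14.
Check: 3/14 + 4/7 + 3/14 = 1.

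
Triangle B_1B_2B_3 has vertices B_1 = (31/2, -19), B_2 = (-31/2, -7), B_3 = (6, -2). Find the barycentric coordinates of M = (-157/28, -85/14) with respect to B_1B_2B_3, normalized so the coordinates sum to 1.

Signed area of the reference triangle: [B_1B_2B_3] = ½·((31/2)·(-7−(-2)) + (-31/2)·(-2−(-19)) + 6·(-19−(-7))) = ½·(-155/2 − 527/2 − 72) = -413/2.
[MB_2B_3] = ½·((-157/28)·(-7−(-2)) + (-31/2)·(-2−(-85/14)) + 6·(-85/14−(-7))) = ½·(785/28 − 1767/28 + 39/7) = -59/4, so the B_1-coordinate is (-59/4)/(-413/2) = 1/14.
[B_1MB_3] = ½·((31/2)·(-85/14−(-2)) + (-157/28)·(-2−(-19)) + 6·(-19−(-85/14))) = ½·(-1767/28 − 2669/28 − 543/7) = -118, so the B_2-coordinate is 4/7.
[B_1B_2M] = ½·((31/2)·(-7−(-85/14)) + (-31/2)·(-85/14−(-19)) + (-157/28)·(-19−(-7))) = ½·(-403/28 − 5611/28 + 471/7) = -295/4, so the B_3-coordinate is 5/14.
Check: 1/14 + 4/7 + 5/14 = 1.

(1/14, 4/7, 5/14)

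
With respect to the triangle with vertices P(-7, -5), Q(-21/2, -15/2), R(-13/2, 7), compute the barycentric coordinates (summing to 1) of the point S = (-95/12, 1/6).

Signed area of the reference triangle: [PQR] = ½·((-7)·(-15/2−7) + (-21/2)·(7−(-5)) + (-13/2)·(-5−(-15/2))) = ½·(203/2 − 126 − 65/4) = -163/8.
[SQR] = ½·((-95/12)·(-15/2−7) + (-21/2)·(7−(1/6)) + (-13/2)·(1/6−(-15/2))) = ½·(2755/24 − 287/4 − 299/6) = -163/48, so the P-coordinate is (-163/48)/(-163/8) = 1/6.
[PSR] = ½·((-7)·(1/6−7) + (-95/12)·(7−(-5)) + (-13/2)·(-5−(1/6))) = ½·(287/6 − 95 + 403/12) = -163/24, so the Q-coordinate is 1/3.
[PQS] = ½·((-7)·(-15/2−(1/6)) + (-21/2)·(1/6−(-5)) + (-95/12)·(-5−(-15/2))) = ½·(161/3 − 217/4 − 475/24) = -163/16, so the R-coordinate is 1/2.
Check: 1/6 + 1/3 + 1/2 = 1.

(1/6, 1/3, 1/2)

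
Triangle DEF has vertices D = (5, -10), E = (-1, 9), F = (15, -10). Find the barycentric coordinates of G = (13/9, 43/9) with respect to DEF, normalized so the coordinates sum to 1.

Signed area of the reference triangle: [DEF] = ½·(5·(9−(-10)) + (-1)·(-10−(-10)) + 15·(-10−9)) = ½·(95 + 0 − 285) = -95.
[GEF] = ½·((13/9)·(9−(-10)) + (-1)·(-10−(43/9)) + 15·(43/9−9)) = ½·(247/9 + 133/9 − 190/3) = -95/9, so the D-coordinate is (-95/9)/(-95) = 1/9.
[DGF] = ½·(5·(43/9−(-10)) + (13/9)·(-10−(-10)) + 15·(-10−(43/9))) = ½·(665/9 + 0 − 665/3) = -665/9, so the E-coordinate is 7/9.
[DEG] = ½·(5·(9−(43/9)) + (-1)·(43/9−(-10)) + (13/9)·(-10−9)) = ½·(190/9 − 133/9 − 247/9) = -95/9, so the F-coordinate is 1/9.

(1/9, 7/9, 1/9)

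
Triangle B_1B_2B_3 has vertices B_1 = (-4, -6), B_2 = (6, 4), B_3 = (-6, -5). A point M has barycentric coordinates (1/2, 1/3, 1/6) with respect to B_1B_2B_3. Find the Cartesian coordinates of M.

M = (1/2)·B_1 + (1/3)·B_2 + (1/6)·B_3.
x-coordinate: (1/2)·(-4) + (1/3)·6 + (1/6)·(-6) = -1.
y-coordinate: (1/2)·(-6) + (1/3)·4 + (1/6)·(-5) = -5/2.

(-1, -5/2)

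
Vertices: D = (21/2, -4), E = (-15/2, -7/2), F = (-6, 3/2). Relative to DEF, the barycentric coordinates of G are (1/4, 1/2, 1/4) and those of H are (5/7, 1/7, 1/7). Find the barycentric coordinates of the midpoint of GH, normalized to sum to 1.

Since both coordinate triples sum to 1, the midpoint's barycentrics are the componentwise average.
(1/4+5/7)/2 = 27/56; similarly 9/28 and 11/56.

(27/56, 9/28, 11/56)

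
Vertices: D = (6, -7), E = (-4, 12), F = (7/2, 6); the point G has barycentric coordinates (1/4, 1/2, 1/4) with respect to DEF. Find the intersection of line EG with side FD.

(19/4, -1/2)

Line EG meets FD where the E-coordinate vanishes; zeroing G's E-weight and renormalizing leaves F, D-weights 1/4 : 1/4 → (1/2, 1/2).
So H = (1/2)·F + (1/2)·D = (19/4, -1/2).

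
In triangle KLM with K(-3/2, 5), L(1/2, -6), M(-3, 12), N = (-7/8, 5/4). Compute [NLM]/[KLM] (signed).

[KLM] = ½·((-3/2)·(-6−12) + (1/2)·(12−5) + (-3)·(5−(-6))) = ½·(27 + 7/2 − 33) = -5/4.
[NLM] = ½·((-7/8)·(-6−12) + (1/2)·(12−(5/4)) + (-3)·(5/4−(-6))) = ½·(63/4 + 43/8 − 87/4) = -5/16, so the ratio is (-5/16)/(-5/4) = 1/4.

1/4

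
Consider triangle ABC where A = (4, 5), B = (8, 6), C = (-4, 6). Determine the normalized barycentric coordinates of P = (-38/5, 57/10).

Signed area of the reference triangle: [ABC] = ½·(4·(6−6) + 8·(6−5) + (-4)·(5−6)) = ½·(0 + 8 + 4) = 6.
[PBC] = ½·((-38/5)·(6−6) + 8·(6−(57/10)) + (-4)·(57/10−6)) = ½·(0 + 12/5 + 6/5) = 9/5, so the A-coordinate is (9/5)/6 = 3/10.
[APC] = ½·(4·(57/10−6) + (-38/5)·(6−5) + (-4)·(5−(57/10))) = ½·(-6/5 − 38/5 + 14/5) = -3, so the B-coordinate is -1/2.
[ABP] = ½·(4·(6−(57/10)) + 8·(57/10−5) + (-38/5)·(5−6)) = ½·(6/5 + 28/5 + 38/5) = 36/5, so the C-coordinate is 6/5.
Check: 3/10 − 1/2 + 6/5 = 1.

(3/10, -1/2, 6/5)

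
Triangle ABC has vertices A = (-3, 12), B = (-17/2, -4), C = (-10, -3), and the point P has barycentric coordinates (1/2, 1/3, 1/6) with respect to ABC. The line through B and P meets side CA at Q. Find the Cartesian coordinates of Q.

Line BP meets CA where the B-coordinate vanishes; zeroing P's B-weight and renormalizing leaves C, A-weights 1/6 : 1/2 → (1/4, 3/4).
So Q = (1/4)·C + (3/4)·A = (-19/4, 33/4).

(-19/4, 33/4)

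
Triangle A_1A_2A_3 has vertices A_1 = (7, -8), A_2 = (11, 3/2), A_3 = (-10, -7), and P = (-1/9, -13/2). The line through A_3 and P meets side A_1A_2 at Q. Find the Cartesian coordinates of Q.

(39/5, -61/10)

Barycentric coordinates of P with respect to A_1A_2A_3: (4/9, 1/9, 4/9).
On side A_1A_2 the A_3-coordinate is zero; dropping P's A_3-weight 4/9 and renormalizing the remaining 4/9 : 1/9 gives weights 4/5, 1/5 on A_1, A_2.
Q = (4/5)·(7, -8) + (1/5)·(11, 3/2) = (39/5, -61/10).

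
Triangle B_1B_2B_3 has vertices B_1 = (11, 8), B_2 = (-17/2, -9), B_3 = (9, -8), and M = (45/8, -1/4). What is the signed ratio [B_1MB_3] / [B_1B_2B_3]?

1/4

[B_1B_2B_3] = ½·(11·(-9−(-8)) + (-17/2)·(-8−8) + 9·(8−(-9))) = ½·(-11 + 136 + 153) = 139.
[B_1MB_3] = ½·(11·(-1/4−(-8)) + (45/8)·(-8−8) + 9·(8−(-1/4))) = ½·(341/4 − 90 + 297/4) = 139/4, so the ratio is (139/4)/139 = 1/4.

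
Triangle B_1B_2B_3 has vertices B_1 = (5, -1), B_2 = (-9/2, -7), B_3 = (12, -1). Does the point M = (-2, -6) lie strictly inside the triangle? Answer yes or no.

yes

Barycentric coordinates of M: (1/28, 5/6, 11/84).
The three coordinates are positive, positive, positive; a point is interior exactly when all three are positive.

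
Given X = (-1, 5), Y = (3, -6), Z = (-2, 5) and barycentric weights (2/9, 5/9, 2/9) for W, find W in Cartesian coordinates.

W = (2/9)·X + (5/9)·Y + (2/9)·Z.
x-coordinate: (2/9)·(-1) + (5/9)·3 + (2/9)·(-2) = 1.
y-coordinate: (2/9)·5 + (5/9)·(-6) + (2/9)·5 = -10/9.

(1, -10/9)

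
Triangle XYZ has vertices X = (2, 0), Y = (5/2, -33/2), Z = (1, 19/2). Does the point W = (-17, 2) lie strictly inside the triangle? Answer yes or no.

Barycentric coordinates of W: (-1917/47, 714/47, 1250/47).
The three coordinates are negative, positive, positive; a point is interior exactly when all three are positive.

no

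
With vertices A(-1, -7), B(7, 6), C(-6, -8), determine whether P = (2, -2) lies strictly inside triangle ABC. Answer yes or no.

Barycentric coordinates of P: (34/57, 22/57, 1/57).
The three coordinates are positive, positive, positive; a point is interior exactly when all three are positive.

yes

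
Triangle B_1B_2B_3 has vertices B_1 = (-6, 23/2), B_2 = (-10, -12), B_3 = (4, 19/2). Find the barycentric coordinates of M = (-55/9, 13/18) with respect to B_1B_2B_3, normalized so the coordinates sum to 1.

Signed area of the reference triangle: [B_1B_2B_3] = ½·((-6)·(-12−(19/2)) + (-10)·(19/2−(23/2)) + 4·(23/2−(-12))) = ½·(129 + 20 + 94) = 243/2.
[MB_2B_3] = ½·((-55/9)·(-12−(19/2)) + (-10)·(19/2−(13/18)) + 4·(13/18−(-12))) = ½·(2365/18 − 790/9 + 458/9) = 189/4, so the B_1-coordinate is (189/4)/(243/2) = 7/18.
[B_1MB_3] = ½·((-6)·(13/18−(19/2)) + (-55/9)·(19/2−(23/2)) + 4·(23/2−(13/18))) = ½·(158/3 + 110/9 + 388/9) = 54, so the B_2-coordinate is 4/9.
[B_1B_2M] = ½·((-6)·(-12−(13/18)) + (-10)·(13/18−(23/2)) + (-55/9)·(23/2−(-12))) = ½·(229/3 + 970/9 − 2585/18) = 81/4, so the B_3-coordinate is 1/6.

(7/18, 4/9, 1/6)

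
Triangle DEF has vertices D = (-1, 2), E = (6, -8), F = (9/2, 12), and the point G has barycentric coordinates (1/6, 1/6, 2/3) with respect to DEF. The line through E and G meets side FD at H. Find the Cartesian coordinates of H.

Line EG meets FD where the E-coordinate vanishes; zeroing G's E-weight and renormalizing leaves F, D-weights 2/3 : 1/6 → (4/5, 1/5).
So H = (4/5)·F + (1/5)·D = (17/5, 10).

(17/5, 10)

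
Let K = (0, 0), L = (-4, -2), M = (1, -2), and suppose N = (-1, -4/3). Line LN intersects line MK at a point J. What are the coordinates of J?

(1/2, -1)

Barycentric coordinates of N with respect to KLM: (1/3, 1/3, 1/3).
On side MK the L-coordinate is zero; dropping N's L-weight 1/3 and renormalizing the remaining 1/3 : 1/3 gives weights 1/2, 1/2 on M, K.
J = (1/2)·(1, -2) + (1/2)·(0, 0) = (1/2, -1).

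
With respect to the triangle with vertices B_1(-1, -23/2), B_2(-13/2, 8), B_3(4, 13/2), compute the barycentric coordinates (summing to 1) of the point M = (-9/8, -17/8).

(1/2, 1/4, 1/4)

Signed area of the reference triangle: [B_1B_2B_3] = ½·((-1)·(8−(13/2)) + (-13/2)·(13/2−(-23/2)) + 4·(-23/2−8)) = ½·(-3/2 − 117 − 78) = -393/4.
[MB_2B_3] = ½·((-9/8)·(8−(13/2)) + (-13/2)·(13/2−(-17/8)) + 4·(-17/8−8)) = ½·(-27/16 − 897/16 − 81/2) = -393/8, so the B_1-coordinate is (-393/8)/(-393/4) = 1/2.
[B_1MB_3] = ½·((-1)·(-17/8−(13/2)) + (-9/8)·(13/2−(-23/2)) + 4·(-23/2−(-17/8))) = ½·(69/8 − 81/4 − 75/2) = -393/16, so the B_2-coordinate is 1/4.
[B_1B_2M] = ½·((-1)·(8−(-17/8)) + (-13/2)·(-17/8−(-23/2)) + (-9/8)·(-23/2−8)) = ½·(-81/8 − 975/16 + 351/16) = -393/16, so the B_3-coordinate is 1/4.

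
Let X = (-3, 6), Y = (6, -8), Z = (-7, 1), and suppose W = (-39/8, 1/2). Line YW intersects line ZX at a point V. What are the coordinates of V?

(-45/7, 12/7)

Barycentric coordinates of W with respect to XYZ: (1/8, 1/8, 3/4).
On side ZX the Y-coordinate is zero; dropping W's Y-weight 1/8 and renormalizing the remaining 3/4 : 1/8 gives weights 6/7, 1/7 on Z, X.
V = (6/7)·(-7, 1) + (1/7)·(-3, 6) = (-45/7, 12/7).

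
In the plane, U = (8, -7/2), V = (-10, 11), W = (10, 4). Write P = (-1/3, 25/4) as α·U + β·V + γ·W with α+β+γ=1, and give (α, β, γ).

(1/6, 1/2, 1/3)

Signed area of the reference triangle: [UVW] = ½·(8·(11−4) + (-10)·(4−(-7/2)) + 10·(-7/2−11)) = ½·(56 − 75 − 145) = -82.
[PVW] = ½·((-1/3)·(11−4) + (-10)·(4−(25/4)) + 10·(25/4−11)) = ½·(-7/3 + 45/2 − 95/2) = -41/3, so the U-coordinate is (-41/3)/(-82) = 1/6.
[UPW] = ½·(8·(25/4−4) + (-1/3)·(4−(-7/2)) + 10·(-7/2−(25/4))) = ½·(18 − 5/2 − 195/2) = -41, so the V-coordinate is 1/2.
[UVP] = ½·(8·(11−(25/4)) + (-10)·(25/4−(-7/2)) + (-1/3)·(-7/2−11)) = ½·(38 − 195/2 + 29/6) = -82/3, so the W-coordinate is 1/3.
Check: 1/6 + 1/2 + 1/3 = 1.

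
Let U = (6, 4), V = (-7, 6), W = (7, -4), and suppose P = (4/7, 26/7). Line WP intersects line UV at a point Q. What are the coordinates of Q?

Barycentric coordinates of P with respect to UVW: (3/7, 3/7, 1/7).
On side UV the W-coordinate is zero; dropping P's W-weight 1/7 and renormalizing the remaining 3/7 : 3/7 gives weights 1/2, 1/2 on U, V.
Q = (1/2)·(6, 4) + (1/2)·(-7, 6) = (-1/2, 5).

(-1/2, 5)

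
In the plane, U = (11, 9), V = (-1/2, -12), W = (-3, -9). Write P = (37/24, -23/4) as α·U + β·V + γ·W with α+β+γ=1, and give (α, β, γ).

Signed area of the reference triangle: [UVW] = ½·(11·(-12−(-9)) + (-1/2)·(-9−9) + (-3)·(9−(-12))) = ½·(-33 + 9 − 63) = -87/2.
[PVW] = ½·((37/24)·(-12−(-9)) + (-1/2)·(-9−(-23/4)) + (-3)·(-23/4−(-12))) = ½·(-37/8 + 13/8 − 75/4) = -87/8, so the U-coordinate is (-87/8)/(-87/2) = 1/4.
[UPW] = ½·(11·(-23/4−(-9)) + (37/24)·(-9−9) + (-3)·(9−(-23/4))) = ½·(143/4 − 111/4 − 177/4) = -145/8, so the V-coordinate is 5/12.
[UVP] = ½·(11·(-12−(-23/4)) + (-1/2)·(-23/4−9) + (37/24)·(9−(-12))) = ½·(-275/4 + 59/8 + 259/8) = -29/2, so the W-coordinate is 1/3.

(1/4, 5/12, 1/3)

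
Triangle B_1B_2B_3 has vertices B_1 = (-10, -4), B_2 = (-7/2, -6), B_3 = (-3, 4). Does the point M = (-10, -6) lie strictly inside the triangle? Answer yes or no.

no

Barycentric coordinates of M: (65/66, 7/33, -13/66).
The three coordinates are positive, positive, negative; a point is interior exactly when all three are positive.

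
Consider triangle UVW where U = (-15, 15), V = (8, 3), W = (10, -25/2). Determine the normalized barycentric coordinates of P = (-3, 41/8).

(1/2, 1/4, 1/4)

Signed area of the reference triangle: [UVW] = ½·((-15)·(3−(-25/2)) + 8·(-25/2−15) + 10·(15−3)) = ½·(-465/2 − 220 + 120) = -665/4.
[PVW] = ½·((-3)·(3−(-25/2)) + 8·(-25/2−(41/8)) + 10·(41/8−3)) = ½·(-93/2 − 141 + 85/4) = -665/8, so the U-coordinate is (-665/8)/(-665/4) = 1/2.
[UPW] = ½·((-15)·(41/8−(-25/2)) + (-3)·(-25/2−15) + 10·(15−(41/8))) = ½·(-2115/8 + 165/2 + 395/4) = -665/16, so the V-coordinate is 1/4.
[UVP] = ½·((-15)·(3−(41/8)) + 8·(41/8−15) + (-3)·(15−3)) = ½·(255/8 − 79 − 36) = -665/16, so the W-coordinate is 1/4.
Check: 1/2 + 1/4 + 1/4 = 1.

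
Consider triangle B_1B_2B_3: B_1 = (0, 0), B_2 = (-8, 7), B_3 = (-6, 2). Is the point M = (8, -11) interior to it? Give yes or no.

no

Barycentric coordinates of M: (22/13, -25/13, 16/13).
The three coordinates are positive, negative, positive; a point is interior exactly when all three are positive.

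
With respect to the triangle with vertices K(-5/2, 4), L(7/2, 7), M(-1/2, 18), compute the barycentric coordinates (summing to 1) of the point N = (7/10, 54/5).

(1/5, 2/5, 2/5)

Signed area of the reference triangle: [KLM] = ½·((-5/2)·(7−18) + (7/2)·(18−4) + (-1/2)·(4−7)) = ½·(55/2 + 49 + 3/2) = 39.
[NLM] = ½·((7/10)·(7−18) + (7/2)·(18−(54/5)) + (-1/2)·(54/5−7)) = ½·(-77/10 + 126/5 − 19/10) = 39/5, so the K-coordinate is (39/5)/39 = 1/5.
[KNM] = ½·((-5/2)·(54/5−18) + (7/10)·(18−4) + (-1/2)·(4−(54/5))) = ½·(18 + 49/5 + 17/5) = 78/5, so the L-coordinate is 2/5.
[KLN] = ½·((-5/2)·(7−(54/5)) + (7/2)·(54/5−4) + (7/10)·(4−7)) = ½·(19/2 + 119/5 − 21/10) = 78/5, so the M-coordinate is 2/5.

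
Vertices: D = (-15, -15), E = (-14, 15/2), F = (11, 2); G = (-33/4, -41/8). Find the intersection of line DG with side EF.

Barycentric coordinates of G with respect to DEF: (1/2, 1/4, 1/4).
On side EF the D-coordinate is zero; dropping G's D-weight 1/2 and renormalizing the remaining 1/4 : 1/4 gives weights 1/2, 1/2 on E, F.
H = (1/2)·(-14, 15/2) + (1/2)·(11, 2) = (-3/2, 19/4).

(-3/2, 19/4)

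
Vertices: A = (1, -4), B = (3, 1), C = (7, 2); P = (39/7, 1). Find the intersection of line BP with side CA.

(6, 1)

Barycentric coordinates of P with respect to ABC: (1/7, 1/7, 5/7).
On side CA the B-coordinate is zero; dropping P's B-weight 1/7 and renormalizing the remaining 5/7 : 1/7 gives weights 5/6, 1/6 on C, A.
Q = (5/6)·(7, 2) + (1/6)·(1, -4) = (6, 1).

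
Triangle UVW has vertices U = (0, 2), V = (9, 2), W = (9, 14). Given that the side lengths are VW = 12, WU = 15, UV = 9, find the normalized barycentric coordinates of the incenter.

(1/3, 5/12, 1/4)

The incenter has barycentric coordinates proportional to the opposite side lengths: (12 : 15 : 9).
Normalizing by 12+15+9 = 36 gives (1/3, 5/12, 1/4).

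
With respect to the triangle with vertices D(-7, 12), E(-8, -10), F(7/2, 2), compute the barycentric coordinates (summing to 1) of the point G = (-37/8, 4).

(1/2, 1/4, 1/4)

Signed area of the reference triangle: [DEF] = ½·((-7)·(-10−2) + (-8)·(2−12) + (7/2)·(12−(-10))) = ½·(84 + 80 + 77) = 241/2.
[GEF] = ½·((-37/8)·(-10−2) + (-8)·(2−4) + (7/2)·(4−(-10))) = ½·(111/2 + 16 + 49) = 241/4, so the D-coordinate is (241/4)/(241/2) = 1/2.
[DGF] = ½·((-7)·(4−2) + (-37/8)·(2−12) + (7/2)·(12−4)) = ½·(-14 + 185/4 + 28) = 241/8, so the E-coordinate is 1/4.
[DEG] = ½·((-7)·(-10−4) + (-8)·(4−12) + (-37/8)·(12−(-10))) = ½·(98 + 64 − 407/4) = 241/8, so the F-coordinate is 1/4.
Check: 1/2 + 1/4 + 1/4 = 1.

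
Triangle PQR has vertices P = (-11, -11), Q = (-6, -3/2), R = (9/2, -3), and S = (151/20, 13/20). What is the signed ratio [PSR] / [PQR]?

[PQR] = ½·((-11)·(-3/2−(-3)) + (-6)·(-3−(-11)) + (9/2)·(-11−(-3/2))) = ½·(-33/2 − 48 − 171/4) = -429/8.
[PSR] = ½·((-11)·(13/20−(-3)) + (151/20)·(-3−(-11)) + (9/2)·(-11−(13/20))) = ½·(-803/20 + 302/5 − 2097/40) = -1287/80, so the ratio is (-1287/80)/(-429/8) = 3/10.

3/10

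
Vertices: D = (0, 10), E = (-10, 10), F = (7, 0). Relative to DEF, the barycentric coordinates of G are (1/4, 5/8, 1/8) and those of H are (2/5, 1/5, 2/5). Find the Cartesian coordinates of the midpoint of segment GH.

(-183/80, 59/8)

Barycentric coordinates of the midpoint are the average: (13/40, 33/80, 21/80).
Converting: (13/40)·D + (33/80)·E + (21/80)·F = (-183/80, 59/8).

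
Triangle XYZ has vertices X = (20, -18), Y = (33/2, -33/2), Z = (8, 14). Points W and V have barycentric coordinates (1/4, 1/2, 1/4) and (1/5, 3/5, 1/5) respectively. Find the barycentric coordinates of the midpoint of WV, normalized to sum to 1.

(9/40, 11/20, 9/40)

Since both coordinate triples sum to 1, the midpoint's barycentrics are the componentwise average.
(1/4+1/5)/2 = 9/40; similarly 11/20 and 9/40.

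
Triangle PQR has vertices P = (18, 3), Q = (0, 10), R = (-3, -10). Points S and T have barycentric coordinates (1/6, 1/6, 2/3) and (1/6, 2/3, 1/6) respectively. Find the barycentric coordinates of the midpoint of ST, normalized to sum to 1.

Since both coordinate triples sum to 1, the midpoint's barycentrics are the componentwise average.
(1/6+1/6)/2 = 1/6; similarly 5/12 and 5/12.

(1/6, 5/12, 5/12)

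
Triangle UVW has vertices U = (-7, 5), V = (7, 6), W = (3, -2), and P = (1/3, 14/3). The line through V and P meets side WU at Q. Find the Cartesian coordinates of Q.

(-5, 18/5)

Barycentric coordinates of P with respect to UVW: (4/9, 4/9, 1/9).
On side WU the V-coordinate is zero; dropping P's V-weight 4/9 and renormalizing the remaining 1/9 : 4/9 gives weights 1/5, 4/5 on W, U.
Q = (1/5)·(3, -2) + (4/5)·(-7, 5) = (-5, 18/5).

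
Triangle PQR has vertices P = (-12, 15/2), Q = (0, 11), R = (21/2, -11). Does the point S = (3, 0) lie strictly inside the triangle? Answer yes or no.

yes

Barycentric coordinates of S: (66/401, 145/401, 190/401).
The three coordinates are positive, positive, positive; a point is interior exactly when all three are positive.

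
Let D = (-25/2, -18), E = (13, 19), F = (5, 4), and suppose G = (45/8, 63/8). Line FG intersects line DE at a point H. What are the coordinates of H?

(40/7, 59/7)

Barycentric coordinates of G with respect to DEF: (1/4, 5/8, 1/8).
On side DE the F-coordinate is zero; dropping G's F-weight 1/8 and renormalizing the remaining 1/4 : 5/8 gives weights 2/7, 5/7 on D, E.
H = (2/7)·(-25/2, -18) + (5/7)·(13, 19) = (40/7, 59/7).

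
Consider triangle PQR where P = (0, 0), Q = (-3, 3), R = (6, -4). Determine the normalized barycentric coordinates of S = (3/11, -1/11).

Signed area of the reference triangle: [PQR] = ½·(0·(3−(-4)) + (-3)·(-4−0) + 6·(0−3)) = ½·(0 + 12 − 18) = -3.
[SQR] = ½·((3/11)·(3−(-4)) + (-3)·(-4−(-1/11)) + 6·(-1/11−3)) = ½·(21/11 + 129/11 − 204/11) = -27/11, so the P-coordinate is (-27/11)/(-3) = 9/11.
[PSR] = ½·(0·(-1/11−(-4)) + (3/11)·(-4−0) + 6·(0−(-1/11))) = ½·(0 − 12/11 + 6/11) = -3/11, so the Q-coordinate is 1/11.
[PQS] = ½·(0·(3−(-1/11)) + (-3)·(-1/11−0) + (3/11)·(0−3)) = ½·(0 + 3/11 − 9/11) = -3/11, so the R-coordinate is 1/11.
Check: 9/11 + 1/11 + 1/11 = 1.

(9/11, 1/11, 1/11)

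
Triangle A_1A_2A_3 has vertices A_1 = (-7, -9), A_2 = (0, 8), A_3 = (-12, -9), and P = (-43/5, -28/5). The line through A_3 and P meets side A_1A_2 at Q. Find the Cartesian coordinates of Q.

(-7/2, -1/2)

Barycentric coordinates of P with respect to A_1A_2A_3: (1/5, 1/5, 3/5).
On side A_1A_2 the A_3-coordinate is zero; dropping P's A_3-weight 3/5 and renormalizing the remaining 1/5 : 1/5 gives weights 1/2, 1/2 on A_1, A_2.
Q = (1/2)·(-7, -9) + (1/2)·(0, 8) = (-7/2, -1/2).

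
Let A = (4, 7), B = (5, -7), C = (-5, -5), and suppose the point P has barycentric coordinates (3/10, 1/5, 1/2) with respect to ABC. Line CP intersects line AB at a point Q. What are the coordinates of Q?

(22/5, 7/5)

Line CP meets AB where the C-coordinate vanishes; zeroing P's C-weight and renormalizing leaves A, B-weights 3/10 : 1/5 → (3/5, 2/5).
So Q = (3/5)·A + (2/5)·B = (22/5, 7/5).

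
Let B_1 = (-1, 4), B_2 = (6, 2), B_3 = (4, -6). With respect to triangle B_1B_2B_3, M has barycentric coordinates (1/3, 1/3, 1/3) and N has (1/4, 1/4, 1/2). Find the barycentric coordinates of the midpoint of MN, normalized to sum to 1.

(7/24, 7/24, 5/12)

Since both coordinate triples sum to 1, the midpoint's barycentrics are the componentwise average.
(1/3+1/4)/2 = 7/24; similarly 7/24 and 5/12.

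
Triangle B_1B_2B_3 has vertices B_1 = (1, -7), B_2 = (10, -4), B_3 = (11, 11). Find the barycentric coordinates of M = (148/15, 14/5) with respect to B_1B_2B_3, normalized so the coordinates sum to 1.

(1/15, 7/15, 7/15)

Signed area of the reference triangle: [B_1B_2B_3] = ½·(1·(-4−11) + 10·(11−(-7)) + 11·(-7−(-4))) = ½·(-15 + 180 − 33) = 66.
[MB_2B_3] = ½·((148/15)·(-4−11) + 10·(11−(14/5)) + 11·(14/5−(-4))) = ½·(-148 + 82 + 374/5) = 22/5, so the B_1-coordinate is (22/5)/66 = 1/15.
[B_1MB_3] = ½·(1·(14/5−11) + (148/15)·(11−(-7)) + 11·(-7−(14/5))) = ½·(-41/5 + 888/5 − 539/5) = 154/5, so the B_2-coordinate is 7/15.
[B_1B_2M] = ½·(1·(-4−(14/5)) + 10·(14/5−(-7)) + (148/15)·(-7−(-4))) = ½·(-34/5 + 98 − 148/5) = 154/5, so the B_3-coordinate is 7/15.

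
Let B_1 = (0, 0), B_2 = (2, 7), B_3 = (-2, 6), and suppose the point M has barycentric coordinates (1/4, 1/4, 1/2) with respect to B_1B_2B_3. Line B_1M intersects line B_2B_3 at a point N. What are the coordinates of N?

Line B_1M meets B_2B_3 where the B_1-coordinate vanishes; zeroing M's B_1-weight and renormalizing leaves B_2, B_3-weights 1/4 : 1/2 → (1/3, 2/3).
So N = (1/3)·B_2 + (2/3)·B_3 = (-2/3, 19/3).

(-2/3, 19/3)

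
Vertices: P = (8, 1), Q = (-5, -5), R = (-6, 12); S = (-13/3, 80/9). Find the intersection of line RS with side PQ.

(3/2, -2)

Barycentric coordinates of S with respect to PQR: (1/9, 1/9, 7/9).
On side PQ the R-coordinate is zero; dropping S's R-weight 7/9 and renormalizing the remaining 1/9 : 1/9 gives weights 1/2, 1/2 on P, Q.
T = (1/2)·(8, 1) + (1/2)·(-5, -5) = (3/2, -2).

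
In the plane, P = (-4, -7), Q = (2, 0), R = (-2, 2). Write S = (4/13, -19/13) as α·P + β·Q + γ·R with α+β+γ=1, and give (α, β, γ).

(3/13, 9/13, 1/13)

Signed area of the reference triangle: [PQR] = ½·((-4)·(0−2) + 2·(2−(-7)) + (-2)·(-7−0)) = ½·(8 + 18 + 14) = 20.
[SQR] = ½·((4/13)·(0−2) + 2·(2−(-19/13)) + (-2)·(-19/13−0)) = ½·(-8/13 + 90/13 + 38/13) = 60/13, so the P-coordinate is (60/13)/20 = 3/13.
[PSR] = ½·((-4)·(-19/13−2) + (4/13)·(2−(-7)) + (-2)·(-7−(-19/13))) = ½·(180/13 + 36/13 + 144/13) = 180/13, so the Q-coordinate is 9/13.
[PQS] = ½·((-4)·(0−(-19/13)) + 2·(-19/13−(-7)) + (4/13)·(-7−0)) = ½·(-76/13 + 144/13 − 28/13) = 20/13, so the R-coordinate is 1/13.
Check: 3/13 + 9/13 + 1/13 = 1.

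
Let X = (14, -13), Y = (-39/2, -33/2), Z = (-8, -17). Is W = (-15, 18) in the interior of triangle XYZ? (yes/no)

no

Barycentric coordinates of W: (7, 14, -20).
The three coordinates are positive, positive, negative; a point is interior exactly when all three are positive.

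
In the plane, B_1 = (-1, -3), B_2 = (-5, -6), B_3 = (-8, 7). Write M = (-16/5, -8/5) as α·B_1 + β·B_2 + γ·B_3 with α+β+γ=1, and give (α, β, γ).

(3/5, 1/5, 1/5)

Signed area of the reference triangle: [B_1B_2B_3] = ½·((-1)·(-6−7) + (-5)·(7−(-3)) + (-8)·(-3−(-6))) = ½·(13 − 50 − 24) = -61/2.
[MB_2B_3] = ½·((-16/5)·(-6−7) + (-5)·(7−(-8/5)) + (-8)·(-8/5−(-6))) = ½·(208/5 − 43 − 176/5) = -183/10, so the B_1-coordinate is (-183/10)/(-61/2) = 3/5.
[B_1MB_3] = ½·((-1)·(-8/5−7) + (-16/5)·(7−(-3)) + (-8)·(-3−(-8/5))) = ½·(43/5 − 32 + 56/5) = -61/10, so the B_2-coordinate is 1/5.
[B_1B_2M] = ½·((-1)·(-6−(-8/5)) + (-5)·(-8/5−(-3)) + (-16/5)·(-3−(-6))) = ½·(22/5 − 7 − 48/5) = -61/10, so the B_3-coordinate is 1/5.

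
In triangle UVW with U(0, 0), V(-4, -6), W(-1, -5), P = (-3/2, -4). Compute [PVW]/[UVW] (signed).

1/4

[UVW] = ½·(0·(-6−(-5)) + (-4)·(-5−0) + (-1)·(0−(-6))) = ½·(0 + 20 − 6) = 7.
[PVW] = ½·((-3/2)·(-6−(-5)) + (-4)·(-5−(-4)) + (-1)·(-4−(-6))) = ½·(3/2 + 4 − 2) = 7/4, so the ratio is (7/4)/7 = 1/4.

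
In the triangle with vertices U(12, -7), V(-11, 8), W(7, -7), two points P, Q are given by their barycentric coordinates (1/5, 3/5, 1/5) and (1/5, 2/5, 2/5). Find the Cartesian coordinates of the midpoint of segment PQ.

(-1, 1/2)

Barycentric coordinates of the midpoint are the average: (1/5, 1/2, 3/10).
Converting: (1/5)·U + (1/2)·V + (3/10)·W = (-1, 1/2).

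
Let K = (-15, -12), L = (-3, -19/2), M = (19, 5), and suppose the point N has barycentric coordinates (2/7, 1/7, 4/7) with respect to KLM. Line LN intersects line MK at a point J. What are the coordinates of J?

(23/3, -2/3)

Line LN meets MK where the L-coordinate vanishes; zeroing N's L-weight and renormalizing leaves M, K-weights 4/7 : 2/7 → (2/3, 1/3).
So J = (2/3)·M + (1/3)·K = (23/3, -2/3).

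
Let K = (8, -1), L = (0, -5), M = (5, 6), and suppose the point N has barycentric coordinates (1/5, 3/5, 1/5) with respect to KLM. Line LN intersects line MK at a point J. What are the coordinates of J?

(13/2, 5/2)

Line LN meets MK where the L-coordinate vanishes; zeroing N's L-weight and renormalizing leaves M, K-weights 1/5 : 1/5 → (1/2, 1/2).
So J = (1/2)·M + (1/2)·K = (13/2, 5/2).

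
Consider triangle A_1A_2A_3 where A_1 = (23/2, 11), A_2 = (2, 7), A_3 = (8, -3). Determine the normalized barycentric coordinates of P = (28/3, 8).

(2/3, 1/6, 1/6)

Signed area of the reference triangle: [A_1A_2A_3] = ½·((23/2)·(7−(-3)) + 2·(-3−11) + 8·(11−7)) = ½·(115 − 28 + 32) = 119/2.
[PA_2A_3] = ½·((28/3)·(7−(-3)) + 2·(-3−8) + 8·(8−7)) = ½·(280/3 − 22 + 8) = 119/3, so the A_1-coordinate is (119/3)/(119/2) = 2/3.
[A_1PA_3] = ½·((23/2)·(8−(-3)) + (28/3)·(-3−11) + 8·(11−8)) = ½·(253/2 − 392/3 + 24) = 119/12, so the A_2-coordinate is 1/6.
[A_1A_2P] = ½·((23/2)·(7−8) + 2·(8−11) + (28/3)·(11−7)) = ½·(-23/2 − 6 + 112/3) = 119/12, so the A_3-coordinate is 1/6.
Check: 2/3 + 1/6 + 1/6 = 1.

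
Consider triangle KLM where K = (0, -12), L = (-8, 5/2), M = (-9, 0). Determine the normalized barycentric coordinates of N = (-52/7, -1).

Signed area of the reference triangle: [KLM] = ½·(0·(5/2−0) + (-8)·(0−(-12)) + (-9)·(-12−(5/2))) = ½·(0 − 96 + 261/2) = 69/4.
[NLM] = ½·((-52/7)·(5/2−0) + (-8)·(0−(-1)) + (-9)·(-1−(5/2))) = ½·(-130/7 − 8 + 63/2) = 69/28, so the K-coordinate is (69/28)/(69/4) = 1/7.
[KNM] = ½·(0·(-1−0) + (-52/7)·(0−(-12)) + (-9)·(-12−(-1))) = ½·(0 − 624/7 + 99) = 69/14, so the L-coordinate is 2/7.
[KLN] = ½·(0·(5/2−(-1)) + (-8)·(-1−(-12)) + (-52/7)·(-12−(5/2))) = ½·(0 − 88 + 754/7) = 69/7, so the M-coordinate is 4/7.
Check: 1/7 + 2/7 + 4/7 = 1.

(1/7, 2/7, 4/7)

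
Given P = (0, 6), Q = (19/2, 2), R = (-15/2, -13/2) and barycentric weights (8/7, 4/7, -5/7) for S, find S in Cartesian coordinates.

S = (8/7)·P + (4/7)·Q + (-5/7)·R.
x-coordinate: (8/7)·0 + (4/7)·(19/2) + (-5/7)·(-15/2) = 151/14.
y-coordinate: (8/7)·6 + (4/7)·2 + (-5/7)·(-13/2) = 177/14.

(151/14, 177/14)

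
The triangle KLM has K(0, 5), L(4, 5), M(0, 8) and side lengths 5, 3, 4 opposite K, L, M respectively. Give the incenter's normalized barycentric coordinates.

(5/12, 1/4, 1/3)

The incenter has barycentric coordinates proportional to the opposite side lengths: (5 : 3 : 4).
Normalizing by 5+3+4 = 12 gives (5/12, 1/4, 1/3).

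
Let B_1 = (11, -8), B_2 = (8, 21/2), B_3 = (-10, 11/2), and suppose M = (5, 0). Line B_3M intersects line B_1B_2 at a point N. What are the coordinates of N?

(10, -11/6)

Barycentric coordinates of M with respect to B_1B_2B_3: (1/2, 1/4, 1/4).
On side B_1B_2 the B_3-coordinate is zero; dropping M's B_3-weight 1/4 and renormalizing the remaining 1/2 : 1/4 gives weights 2/3, 1/3 on B_1, B_2.
N = (2/3)·(11, -8) + (1/3)·(8, 21/2) = (10, -11/6).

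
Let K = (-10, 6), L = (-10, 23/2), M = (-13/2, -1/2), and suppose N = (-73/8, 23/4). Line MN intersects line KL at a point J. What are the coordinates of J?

Barycentric coordinates of N with respect to KLM: (1/2, 1/4, 1/4).
On side KL the M-coordinate is zero; dropping N's M-weight 1/4 and renormalizing the remaining 1/2 : 1/4 gives weights 2/3, 1/3 on K, L.
J = (2/3)·(-10, 6) + (1/3)·(-10, 23/2) = (-10, 47/6).

(-10, 47/6)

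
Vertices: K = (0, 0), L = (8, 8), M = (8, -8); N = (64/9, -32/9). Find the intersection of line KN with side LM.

Barycentric coordinates of N with respect to KLM: (1/9, 2/9, 2/3).
On side LM the K-coordinate is zero; dropping N's K-weight 1/9 and renormalizing the remaining 2/9 : 2/3 gives weights 1/4, 3/4 on L, M.
J = (1/4)·(8, 8) + (3/4)·(8, -8) = (8, -4).

(8, -4)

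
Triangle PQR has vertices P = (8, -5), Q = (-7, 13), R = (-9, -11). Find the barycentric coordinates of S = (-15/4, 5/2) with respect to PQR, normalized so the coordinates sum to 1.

(1/4, 1/2, 1/4)

Signed area of the reference triangle: [PQR] = ½·(8·(13−(-11)) + (-7)·(-11−(-5)) + (-9)·(-5−13)) = ½·(192 + 42 + 162) = 198.
[SQR] = ½·((-15/4)·(13−(-11)) + (-7)·(-11−(5/2)) + (-9)·(5/2−13)) = ½·(-90 + 189/2 + 189/2) = 99/2, so the P-coordinate is (99/2)/198 = 1/4.
[PSR] = ½·(8·(5/2−(-11)) + (-15/4)·(-11−(-5)) + (-9)·(-5−(5/2))) = ½·(108 + 45/2 + 135/2) = 99, so the Q-coordinate is 1/2.
[PQS] = ½·(8·(13−(5/2)) + (-7)·(5/2−(-5)) + (-15/4)·(-5−13)) = ½·(84 − 105/2 + 135/2) = 99/2, so the R-coordinate is 1/4.
Check: 1/4 + 1/2 + 1/4 = 1.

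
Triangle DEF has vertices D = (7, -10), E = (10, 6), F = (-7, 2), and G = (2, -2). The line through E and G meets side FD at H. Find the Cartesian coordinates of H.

(0, -4)

Barycentric coordinates of G with respect to DEF: (2/5, 1/5, 2/5).
On side FD the E-coordinate is zero; dropping G's E-weight 1/5 and renormalizing the remaining 2/5 : 2/5 gives weights 1/2, 1/2 on F, D.
H = (1/2)·(-7, 2) + (1/2)·(7, -10) = (0, -4).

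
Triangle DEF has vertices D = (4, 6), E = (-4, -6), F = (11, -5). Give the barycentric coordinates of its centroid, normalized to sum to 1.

(1/3, 1/3, 1/3)

The centroid is the average of the vertices, so each weight is 1/3.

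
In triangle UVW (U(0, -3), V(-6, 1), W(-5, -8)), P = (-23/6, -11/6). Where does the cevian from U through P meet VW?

Barycentric coordinates of P with respect to UVW: (1/3, 1/2, 1/6).
On side VW the U-coordinate is zero; dropping P's U-weight 1/3 and renormalizing the remaining 1/2 : 1/6 gives weights 3/4, 1/4 on V, W.
Q = (3/4)·(-6, 1) + (1/4)·(-5, -8) = (-23/4, -5/4).

(-23/4, -5/4)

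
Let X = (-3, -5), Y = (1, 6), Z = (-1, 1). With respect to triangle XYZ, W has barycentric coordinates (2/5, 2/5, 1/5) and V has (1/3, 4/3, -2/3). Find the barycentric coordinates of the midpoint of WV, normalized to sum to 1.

Since both coordinate triples sum to 1, the midpoint's barycentrics are the componentwise average.
(2/5+1/3)/2 = 11/30; similarly 13/15 and -7/30.

(11/30, 13/15, -7/30)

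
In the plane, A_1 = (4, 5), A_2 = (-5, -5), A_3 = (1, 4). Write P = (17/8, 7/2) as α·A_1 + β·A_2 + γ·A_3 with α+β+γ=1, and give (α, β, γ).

(5/8, 1/8, 1/4)

Signed area of the reference triangle: [A_1A_2A_3] = ½·(4·(-5−4) + (-5)·(4−5) + 1·(5−(-5))) = ½·(-36 + 5 + 10) = -21/2.
[PA_2A_3] = ½·((17/8)·(-5−4) + (-5)·(4−(7/2)) + 1·(7/2−(-5))) = ½·(-153/8 − 5/2 + 17/2) = -105/16, so the A_1-coordinate is (-105/16)/(-21/2) = 5/8.
[A_1PA_3] = ½·(4·(7/2−4) + (17/8)·(4−5) + 1·(5−(7/2))) = ½·(-2 − 17/8 + 3/2) = -21/16, so the A_2-coordinate is 1/8.
[A_1A_2P] = ½·(4·(-5−(7/2)) + (-5)·(7/2−5) + (17/8)·(5−(-5))) = ½·(-34 + 15/2 + 85/4) = -21/8, so the A_3-coordinate is 1/4.
Check: 5/8 + 1/8 + 1/4 = 1.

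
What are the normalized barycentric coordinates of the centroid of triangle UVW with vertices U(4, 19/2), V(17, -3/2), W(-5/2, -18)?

(1/3, 1/3, 1/3)

The centroid is the average of the vertices, so each weight is 1/3.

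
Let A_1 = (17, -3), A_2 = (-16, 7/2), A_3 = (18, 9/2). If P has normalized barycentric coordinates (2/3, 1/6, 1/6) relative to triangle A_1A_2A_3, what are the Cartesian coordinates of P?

(35/3, -2/3)

P = (2/3)·A_1 + (1/6)·A_2 + (1/6)·A_3.
x-coordinate: (2/3)·17 + (1/6)·(-16) + (1/6)·18 = 35/3.
y-coordinate: (2/3)·(-3) + (1/6)·(7/2) + (1/6)·(9/2) = -2/3.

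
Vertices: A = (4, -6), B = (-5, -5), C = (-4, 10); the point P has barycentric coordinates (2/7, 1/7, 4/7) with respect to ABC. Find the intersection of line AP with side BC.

(-21/5, 7)

Line AP meets BC where the A-coordinate vanishes; zeroing P's A-weight and renormalizing leaves B, C-weights 1/7 : 4/7 → (1/5, 4/5).
So Q = (1/5)·B + (4/5)·C = (-21/5, 7).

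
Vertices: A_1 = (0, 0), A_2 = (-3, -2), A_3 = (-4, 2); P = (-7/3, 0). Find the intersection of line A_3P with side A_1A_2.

Barycentric coordinates of P with respect to A_1A_2A_3: (1/3, 1/3, 1/3).
On side A_1A_2 the A_3-coordinate is zero; dropping P's A_3-weight 1/3 and renormalizing the remaining 1/3 : 1/3 gives weights 1/2, 1/2 on A_1, A_2.
Q = (1/2)·(0, 0) + (1/2)·(-3, -2) = (-3/2, -1).

(-3/2, -1)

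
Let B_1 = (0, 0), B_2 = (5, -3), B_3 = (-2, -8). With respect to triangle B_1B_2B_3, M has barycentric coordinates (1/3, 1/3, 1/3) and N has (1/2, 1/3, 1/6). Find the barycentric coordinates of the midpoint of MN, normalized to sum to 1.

Since both coordinate triples sum to 1, the midpoint's barycentrics are the componentwise average.
(1/3+1/2)/2 = 5/12; similarly 1/3 and 1/4.

(5/12, 1/3, 1/4)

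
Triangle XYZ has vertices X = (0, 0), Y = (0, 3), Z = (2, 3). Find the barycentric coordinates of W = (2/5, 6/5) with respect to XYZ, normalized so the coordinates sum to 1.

Signed area of the reference triangle: [XYZ] = ½·(0·(3−3) + 0·(3−0) + 2·(0−3)) = ½·(0 + 0 − 6) = -3.
[WYZ] = ½·((2/5)·(3−3) + 0·(3−(6/5)) + 2·(6/5−3)) = ½·(0 + 0 − 18/5) = -9/5, so the X-coordinate is (-9/5)/(-3) = 3/5.
[XWZ] = ½·(0·(6/5−3) + (2/5)·(3−0) + 2·(0−(6/5))) = ½·(0 + 6/5 − 12/5) = -3/5, so the Y-coordinate is 1/5.
[XYW] = ½·(0·(3−(6/5)) + 0·(6/5−0) + (2/5)·(0−3)) = ½·(0 + 0 − 6/5) = -3/5, so the Z-coordinate is 1/5.
Check: 3/5 + 1/5 + 1/5 = 1.

(3/5, 1/5, 1/5)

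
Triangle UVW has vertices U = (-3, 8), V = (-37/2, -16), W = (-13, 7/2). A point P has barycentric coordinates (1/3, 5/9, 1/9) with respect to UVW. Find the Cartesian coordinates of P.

P = (1/3)·U + (5/9)·V + (1/9)·W.
x-coordinate: (1/3)·(-3) + (5/9)·(-37/2) + (1/9)·(-13) = -229/18.
y-coordinate: (1/3)·8 + (5/9)·(-16) + (1/9)·(7/2) = -35/6.

(-229/18, -35/6)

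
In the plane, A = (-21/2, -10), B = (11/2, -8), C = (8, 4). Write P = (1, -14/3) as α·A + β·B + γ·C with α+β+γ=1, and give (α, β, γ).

Signed area of the reference triangle: [ABC] = ½·((-21/2)·(-8−4) + (11/2)·(4−(-10)) + 8·(-10−(-8))) = ½·(126 + 77 − 16) = 187/2.
[PBC] = ½·(1·(-8−4) + (11/2)·(4−(-14/3)) + 8·(-14/3−(-8))) = ½·(-12 + 143/3 + 80/3) = 187/6, so the A-coordinate is (187/6)/(187/2) = 1/3.
[APC] = ½·((-21/2)·(-14/3−4) + 1·(4−(-10)) + 8·(-10−(-14/3))) = ½·(91 + 14 − 128/3) = 187/6, so the B-coordinate is 1/3.
[ABP] = ½·((-21/2)·(-8−(-14/3)) + (11/2)·(-14/3−(-10)) + 1·(-10−(-8))) = ½·(35 + 88/3 − 2) = 187/6, so the C-coordinate is 1/3.
Check: 1/3 + 1/3 + 1/3 = 1.

(1/3, 1/3, 1/3)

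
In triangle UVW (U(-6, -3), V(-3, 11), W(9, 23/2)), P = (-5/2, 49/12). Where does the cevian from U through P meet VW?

(1, 67/6)

Barycentric coordinates of P with respect to UVW: (1/2, 1/3, 1/6).
On side VW the U-coordinate is zero; dropping P's U-weight 1/2 and renormalizing the remaining 1/3 : 1/6 gives weights 2/3, 1/3 on V, W.
Q = (2/3)·(-3, 11) + (1/3)·(9, 23/2) = (1, 67/6).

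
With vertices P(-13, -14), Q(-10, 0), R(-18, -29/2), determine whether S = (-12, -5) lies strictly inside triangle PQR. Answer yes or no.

yes

Barycentric coordinates of S: (22/137, 89/137, 26/137).
The three coordinates are positive, positive, positive; a point is interior exactly when all three are positive.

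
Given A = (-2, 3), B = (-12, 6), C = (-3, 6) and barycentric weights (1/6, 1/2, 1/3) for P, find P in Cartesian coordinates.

P = (1/6)·A + (1/2)·B + (1/3)·C.
x-coordinate: (1/6)·(-2) + (1/2)·(-12) + (1/3)·(-3) = -22/3.
y-coordinate: (1/6)·3 + (1/2)·6 + (1/3)·6 = 11/2.

(-22/3, 11/2)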